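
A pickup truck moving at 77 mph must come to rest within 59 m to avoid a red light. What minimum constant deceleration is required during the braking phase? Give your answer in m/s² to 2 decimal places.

77 mph × 0.44704 = 34.4221 m/s.
v² = 2a·d ⇒ a = v²/(2d) = 34.4221² / (2 × 59.000) = 1184.881 / 118.000 = 10.0414 m/s².

Required deceleration ≈ 10.04 m/s²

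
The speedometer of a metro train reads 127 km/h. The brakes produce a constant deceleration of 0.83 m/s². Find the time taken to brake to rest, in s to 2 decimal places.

Braking time ≈ 42.50 s

127 km/h ÷ 3.6 = 35.2778 m/s.
Braking time = v/a = 35.2778 / 0.830 = 42.503 s.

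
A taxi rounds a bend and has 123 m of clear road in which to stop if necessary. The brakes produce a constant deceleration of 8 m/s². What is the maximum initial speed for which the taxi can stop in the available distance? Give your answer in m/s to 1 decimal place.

v²/(2a) = d ⇒ v = √(2 × 8.000 × 123) = √1968.00 = 44.3621 m/s.

Maximum speed ≈ 44.4 m/s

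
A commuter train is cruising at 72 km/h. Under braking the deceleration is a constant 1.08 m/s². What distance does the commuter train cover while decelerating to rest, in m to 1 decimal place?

72 km/h ÷ 3.6 = 20.0000 m/s.
Braking distance = v²/(2a) = 20.0000² / (2 × 1.080) = 400.000 / 2.160 = 185.185 m.

Braking distance ≈ 185.2 m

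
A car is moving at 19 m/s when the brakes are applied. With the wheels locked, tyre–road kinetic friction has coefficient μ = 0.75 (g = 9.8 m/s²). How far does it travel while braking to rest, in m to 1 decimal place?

Braking distance ≈ 24.6 m

a = μg = 0.75 × 9.8 = 7.350 m/s².
Braking distance = v²/(2a) = 19.0000² / (2 × 7.350) = 361.000 / 14.700 = 24.558 m.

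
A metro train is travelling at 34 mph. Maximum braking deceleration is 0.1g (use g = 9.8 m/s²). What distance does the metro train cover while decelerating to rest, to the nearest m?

Braking distance ≈ 118 m

34 mph × 0.44704 = 15.1994 m/s.
a = 0.1 × 9.8 = 0.980 m/s².
Braking distance = v²/(2a) = 15.1994² / (2 × 0.980) = 231.022 / 1.960 = 117.868 m.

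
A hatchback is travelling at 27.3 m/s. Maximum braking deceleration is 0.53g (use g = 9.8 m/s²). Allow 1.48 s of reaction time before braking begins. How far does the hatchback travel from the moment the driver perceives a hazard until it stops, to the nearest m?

a = 0.53 × 9.8 = 5.194 m/s².
Reaction distance = v·t_r = 27.3000 × 1.48 = 40.404 m.
Braking distance = v²/(2a) = 27.3000² / (2 × 5.194) = 745.290 / 10.388 = 71.745 m.
Total = 40.404 + 71.745 = 112.149 m.

Total stopping distance ≈ 112 m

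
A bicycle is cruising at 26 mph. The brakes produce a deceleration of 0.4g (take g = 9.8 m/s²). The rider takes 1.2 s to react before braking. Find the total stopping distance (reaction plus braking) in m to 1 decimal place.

26 mph × 0.44704 = 11.6230 m/s.
a = 0.4 × 9.8 = 3.920 m/s².
Reaction distance = v·t_r = 11.6230 × 1.2 = 13.948 m.
Braking distance = v²/(2a) = 11.6230² / (2 × 3.920) = 135.094 / 7.840 = 17.231 m.
Total = 13.948 + 17.231 = 31.179 m.

Total stopping distance ≈ 31.2 m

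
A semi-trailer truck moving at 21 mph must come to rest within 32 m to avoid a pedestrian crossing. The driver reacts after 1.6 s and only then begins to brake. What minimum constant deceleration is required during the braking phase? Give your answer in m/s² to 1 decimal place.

21 mph × 0.44704 = 9.3878 m/s.
Distance covered during reaction = 9.3878 × 1.6 = 15.020 m.
Distance available for braking: 32 − 15.020 = 16.980 m.
v² = 2a·d ⇒ a = v²/(2d) = 9.3878² / (2 × 16.980) = 88.131 / 33.960 = 2.5951 m/s².

Required deceleration ≈ 2.6 m/s²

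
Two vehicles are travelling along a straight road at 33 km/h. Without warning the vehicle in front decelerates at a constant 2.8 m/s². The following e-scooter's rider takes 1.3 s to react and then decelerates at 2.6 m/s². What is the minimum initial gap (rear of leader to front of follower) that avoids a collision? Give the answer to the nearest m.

33 km/h ÷ 3.6 = 9.1667 m/s.
Leader travels v²/(2a_L) = 84.028 / 5.600 = 15.005 m before stopping.
Follower covers v·t_r = 9.1667 × 1.3 = 11.917 m while reacting, then v²/(2a_F) = 84.028 / 5.200 = 16.159 m while braking, for a total of 11.917 + 16.159 = 28.076 m.
Since a_F ≤ a_L and the follower starts braking later, the follower is never slower than the leader, so the closest approach is when both have stopped.
Minimum gap = 28.076 − 15.005 = 13.071 m.

Minimum gap ≈ 13 m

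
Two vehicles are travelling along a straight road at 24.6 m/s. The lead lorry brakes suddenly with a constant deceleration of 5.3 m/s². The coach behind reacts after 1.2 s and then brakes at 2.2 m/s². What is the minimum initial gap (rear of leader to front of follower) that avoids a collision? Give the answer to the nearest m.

Minimum gap ≈ 110 m

Leader travels v²/(2a_L) = 605.160 / 10.600 = 57.091 m before stopping.
Follower covers v·t_r = 24.6000 × 1.2 = 29.520 m while reacting, then v²/(2a_F) = 605.160 / 4.400 = 137.536 m while braking, for a total of 29.520 + 137.536 = 167.056 m.
Since a_F ≤ a_L and the follower starts braking later, the follower is never slower than the leader, so the closest approach is when both have stopped.
Minimum gap = 167.056 − 57.091 = 109.965 m.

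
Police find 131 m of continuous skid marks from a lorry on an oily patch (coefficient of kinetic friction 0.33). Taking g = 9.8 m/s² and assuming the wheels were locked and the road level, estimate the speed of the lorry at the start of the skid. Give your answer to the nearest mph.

Deceleration a = μg = 0.33 × 9.8 = 3.234 m/s².
v = √(2a·d) = √(2 × 3.234 × 131) = √847.308 = 29.1086 m/s.
= 29.1086 ÷ 0.44704 = 65.114 mph.

Initial speed ≈ 65 mph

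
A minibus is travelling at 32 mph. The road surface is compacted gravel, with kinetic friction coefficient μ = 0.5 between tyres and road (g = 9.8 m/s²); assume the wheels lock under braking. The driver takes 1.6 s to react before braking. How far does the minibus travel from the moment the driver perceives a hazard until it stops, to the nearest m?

Total stopping distance ≈ 44 m

32 mph × 0.44704 = 14.3053 m/s.
a = μg = 0.5 × 9.8 = 4.900 m/s².
Reaction distance = v·t_r = 14.3053 × 1.6 = 22.888 m.
Braking distance = v²/(2a) = 14.3053² / (2 × 4.900) = 204.642 / 9.800 = 20.882 m.
Total = 22.888 + 20.882 = 43.770 m.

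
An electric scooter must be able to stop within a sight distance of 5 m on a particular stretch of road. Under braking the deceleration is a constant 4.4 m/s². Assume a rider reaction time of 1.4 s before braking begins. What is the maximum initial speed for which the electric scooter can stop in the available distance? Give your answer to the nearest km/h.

Stopping distance: v·t_r + v²/(2a) = 5 with t_r = 1.4 s and a = 4.400 m/s².
So v² + 12.320 v − 44.00 = 0.
Positive root: v = −a·t_r + √((a·t_r)² + 2a·d) = −6.160 + √(37.946 + 44.00) = 2.8924 m/s.
2.8924 m/s × 3.6 = 10.413 km/h.

Maximum speed ≈ 10 km/h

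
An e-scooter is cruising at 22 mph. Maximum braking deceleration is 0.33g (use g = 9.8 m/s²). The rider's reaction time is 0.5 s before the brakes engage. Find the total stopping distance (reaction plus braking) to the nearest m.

Total stopping distance ≈ 20 m

22 mph × 0.44704 = 9.8349 m/s.
a = 0.33 × 9.8 = 3.234 m/s².
Reaction distance = v·t_r = 9.8349 × 0.5 = 4.917 m.
Braking distance = v²/(2a) = 9.8349² / (2 × 3.234) = 96.725 / 6.468 = 14.954 m.
Total = 4.917 + 14.954 = 19.871 m.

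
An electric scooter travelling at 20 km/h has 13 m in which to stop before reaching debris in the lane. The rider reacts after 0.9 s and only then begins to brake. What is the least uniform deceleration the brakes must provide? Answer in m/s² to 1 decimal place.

Required deceleration ≈ 1.9 m/s²

20 km/h ÷ 3.6 = 5.5556 m/s.
Distance covered during reaction = 5.5556 × 0.9 = 5.000 m.
Distance available for braking: 13 − 5.000 = 8.000 m.
v² = 2a·d ⇒ a = v²/(2d) = 5.5556² / (2 × 8.000) = 30.865 / 16.000 = 1.9291 m/s².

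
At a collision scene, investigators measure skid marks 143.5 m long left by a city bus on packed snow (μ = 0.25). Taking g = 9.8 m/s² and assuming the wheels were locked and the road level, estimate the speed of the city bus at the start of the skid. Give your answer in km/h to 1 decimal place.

Deceleration a = μg = 0.25 × 9.8 = 2.450 m/s².
v = √(2a·d) = √(2 × 2.450 × 143.5) = √703.150 = 26.5170 m/s.
= 26.5170 × 3.6 = 95.461 km/h.

Initial speed ≈ 95.5 km/h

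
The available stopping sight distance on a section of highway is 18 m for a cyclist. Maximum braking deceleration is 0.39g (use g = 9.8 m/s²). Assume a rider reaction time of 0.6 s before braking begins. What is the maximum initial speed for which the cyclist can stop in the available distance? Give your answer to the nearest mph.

a = 0.39 × 9.8 = 3.822 m/s².
Stopping distance: v·t_r + v²/(2a) = 18 with t_r = 0.6 s and a = 3.822 m/s².
So v² + 4.586 v − 137.59 = 0.
Positive root: v = −a·t_r + √((a·t_r)² + 2a·d) = −2.293 + √(5.258 + 137.59) = 9.6589 m/s.
9.6589 m/s ÷ 0.44704 = 21.606 mph.

Maximum speed ≈ 22 mph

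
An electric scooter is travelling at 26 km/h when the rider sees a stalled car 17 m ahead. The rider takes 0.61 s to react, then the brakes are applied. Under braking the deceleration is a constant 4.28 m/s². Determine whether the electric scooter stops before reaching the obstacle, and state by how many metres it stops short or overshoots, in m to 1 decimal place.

Yes — it stops 6.5 m short of the obstacle

26 km/h ÷ 3.6 = 7.2222 m/s.
Reaction distance = 7.2222 × 0.61 = 4.406 m.
Braking distance = v²/(2a) = 52.160 / 8.560 = 6.093 m.
Total stopping distance = 4.406 + 6.093 = 10.499 m, vs 17 m available — it stops with 17 − 10.499 = 6.501 m to spare.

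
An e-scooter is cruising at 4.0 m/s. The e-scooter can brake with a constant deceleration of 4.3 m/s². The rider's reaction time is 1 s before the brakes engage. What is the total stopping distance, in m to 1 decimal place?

Total stopping distance ≈ 5.9 m

Reaction distance = v·t_r = 4.0000 × 1 = 4.000 m.
Braking distance = v²/(2a) = 4.0000² / (2 × 4.300) = 16.000 / 8.600 = 1.860 m.
Total = 4.000 + 1.860 = 5.860 m.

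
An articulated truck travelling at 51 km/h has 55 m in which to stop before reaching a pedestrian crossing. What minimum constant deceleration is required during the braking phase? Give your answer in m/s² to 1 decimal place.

Required deceleration ≈ 1.8 m/s²

51 km/h ÷ 3.6 = 14.1667 m/s.
v² = 2a·d ⇒ a = v²/(2d) = 14.1667² / (2 × 55.000) = 200.695 / 110.000 = 1.8245 m/s².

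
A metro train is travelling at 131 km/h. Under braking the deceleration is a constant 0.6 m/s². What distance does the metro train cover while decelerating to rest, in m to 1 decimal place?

Braking distance ≈ 1103.5 m

131 km/h ÷ 3.6 = 36.3889 m/s.
Braking distance = v²/(2a) = 36.3889² / (2 × 0.600) = 1324.152 / 1.200 = 1103.460 m.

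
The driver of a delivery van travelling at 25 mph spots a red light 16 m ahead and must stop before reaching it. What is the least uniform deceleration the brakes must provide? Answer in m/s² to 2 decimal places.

25 mph × 0.44704 = 11.1760 m/s.
v² = 2a·d ⇒ a = v²/(2d) = 11.1760² / (2 × 16.000) = 124.903 / 32.000 = 3.9032 m/s².

Required deceleration ≈ 3.90 m/s²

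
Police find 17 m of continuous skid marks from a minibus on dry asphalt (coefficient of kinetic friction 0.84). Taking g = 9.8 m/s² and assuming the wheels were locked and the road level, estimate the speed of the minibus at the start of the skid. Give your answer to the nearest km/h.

Deceleration a = μg = 0.84 × 9.8 = 8.232 m/s².
v = √(2a·d) = √(2 × 8.232 × 17) = √279.888 = 16.7299 m/s.
= 16.7299 × 3.6 = 60.228 km/h.

Initial speed ≈ 60 km/h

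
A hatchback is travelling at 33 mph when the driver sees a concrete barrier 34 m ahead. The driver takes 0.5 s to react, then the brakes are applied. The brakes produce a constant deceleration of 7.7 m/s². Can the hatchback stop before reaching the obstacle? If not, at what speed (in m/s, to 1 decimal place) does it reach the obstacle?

Yes — it stops about 12.5 m short of the obstacle, so it never reaches it

33 mph × 0.44704 = 14.7523 m/s.
Reaction distance = 14.7523 × 0.5 = 7.376 m.
Braking distance = v²/(2a) = 217.630 / 15.400 = 14.132 m.
Total stopping distance = 7.376 + 14.132 = 21.508 m, vs 34 m available — it stops with 34 − 21.508 = 12.492 m to spare.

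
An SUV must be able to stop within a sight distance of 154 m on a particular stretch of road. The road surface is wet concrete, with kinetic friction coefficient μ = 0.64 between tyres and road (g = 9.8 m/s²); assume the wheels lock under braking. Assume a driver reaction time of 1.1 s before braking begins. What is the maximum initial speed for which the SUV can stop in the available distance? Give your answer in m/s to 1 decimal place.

a = μg = 0.64 × 9.8 = 6.272 m/s².
Stopping distance: v·t_r + v²/(2a) = 154 with t_r = 1.1 s and a = 6.272 m/s².
So v² + 13.798 v − 1931.78 = 0.
Positive root: v = −a·t_r + √((a·t_r)² + 2a·d) = −6.899 + √(47.596 + 1931.78) = 37.5912 m/s.

Maximum speed ≈ 37.6 m/s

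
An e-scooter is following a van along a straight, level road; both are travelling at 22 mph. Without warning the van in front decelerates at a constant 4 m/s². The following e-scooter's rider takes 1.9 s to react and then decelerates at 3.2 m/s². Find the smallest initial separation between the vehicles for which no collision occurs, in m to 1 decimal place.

22 mph × 0.44704 = 9.8349 m/s.
Leader travels v²/(2a_L) = 96.725 / 8.000 = 12.091 m before stopping.
Follower covers v·t_r = 9.8349 × 1.9 = 18.686 m while reacting, then v²/(2a_F) = 96.725 / 6.400 = 15.113 m while braking, for a total of 18.686 + 15.113 = 33.799 m.
Since a_F ≤ a_L and the follower starts braking later, the follower is never slower than the leader, so the closest approach is when both have stopped.
Minimum gap = 33.799 − 12.091 = 21.708 m.

Minimum gap ≈ 21.7 m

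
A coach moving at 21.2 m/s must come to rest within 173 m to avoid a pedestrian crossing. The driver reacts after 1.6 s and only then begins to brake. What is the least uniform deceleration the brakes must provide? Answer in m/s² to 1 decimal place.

Required deceleration ≈ 1.6 m/s²

Distance covered during reaction = 21.2000 × 1.6 = 33.920 m.
Distance available for braking: 173 − 33.920 = 139.080 m.
v² = 2a·d ⇒ a = v²/(2d) = 21.2000² / (2 × 139.080) = 449.440 / 278.160 = 1.6158 m/s².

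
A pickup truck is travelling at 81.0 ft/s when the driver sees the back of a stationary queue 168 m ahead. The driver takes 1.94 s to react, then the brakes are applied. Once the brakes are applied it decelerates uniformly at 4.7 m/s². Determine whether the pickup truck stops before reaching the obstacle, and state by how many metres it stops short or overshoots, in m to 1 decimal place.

Yes — it stops 55.3 m short of the obstacle

81 ft/s × 0.3048 = 24.6888 m/s.
Reaction distance = 24.6888 × 1.94 = 47.896 m.
Braking distance = v²/(2a) = 609.537 / 9.400 = 64.844 m.
Total stopping distance = 47.896 + 64.844 = 112.740 m, vs 168 m available — it stops with 168 − 112.740 = 55.260 m to spare.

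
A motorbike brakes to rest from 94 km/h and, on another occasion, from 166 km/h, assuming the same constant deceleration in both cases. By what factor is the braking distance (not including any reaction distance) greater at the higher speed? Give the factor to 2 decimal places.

Factor ≈ 3.12

Braking distance d = v²/(2a), so with a fixed, d ∝ v².
Factor = (166/94)² = 1.7660² = 3.1188.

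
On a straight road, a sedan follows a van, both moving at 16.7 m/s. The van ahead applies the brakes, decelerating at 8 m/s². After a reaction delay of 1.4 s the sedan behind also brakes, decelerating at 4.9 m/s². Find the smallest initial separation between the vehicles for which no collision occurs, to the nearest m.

Leader travels v²/(2a_L) = 278.890 / 16.000 = 17.431 m before stopping.
Follower covers v·t_r = 16.7000 × 1.4 = 23.380 m while reacting, then v²/(2a_F) = 278.890 / 9.800 = 28.458 m while braking, for a total of 23.380 + 28.458 = 51.838 m.
Since a_F ≤ a_L and the follower starts braking later, the follower is never slower than the leader, so the closest approach is when both have stopped.
Minimum gap = 51.838 − 17.431 = 34.407 m.

Minimum gap ≈ 34 m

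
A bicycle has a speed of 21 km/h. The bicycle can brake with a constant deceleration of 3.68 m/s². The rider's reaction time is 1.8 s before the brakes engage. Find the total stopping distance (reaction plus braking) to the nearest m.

Total stopping distance ≈ 15 m

21 km/h ÷ 3.6 = 5.8333 m/s.
Reaction distance = v·t_r = 5.8333 × 1.8 = 10.500 m.
Braking distance = v²/(2a) = 5.8333² / (2 × 3.680) = 34.027 / 7.360 = 4.623 m.
Total = 10.500 + 4.623 = 15.123 m.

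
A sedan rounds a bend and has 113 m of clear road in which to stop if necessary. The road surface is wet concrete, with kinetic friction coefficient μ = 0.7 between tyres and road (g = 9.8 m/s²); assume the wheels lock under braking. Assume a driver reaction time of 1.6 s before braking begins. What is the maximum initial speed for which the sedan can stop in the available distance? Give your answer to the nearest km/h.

Maximum speed ≈ 108 km/h

a = μg = 0.7 × 9.8 = 6.860 m/s².
Stopping distance: v·t_r + v²/(2a) = 113 with t_r = 1.6 s and a = 6.860 m/s².
So v² + 21.952 v − 1550.36 = 0.
Positive root: v = −a·t_r + √((a·t_r)² + 2a·d) = −10.976 + √(120.473 + 1550.36) = 29.8998 m/s.
29.8998 m/s × 3.6 = 107.639 km/h.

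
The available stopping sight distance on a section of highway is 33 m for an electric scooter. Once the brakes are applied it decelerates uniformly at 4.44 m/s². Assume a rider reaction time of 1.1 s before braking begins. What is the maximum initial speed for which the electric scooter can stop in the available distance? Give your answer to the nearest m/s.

Maximum speed ≈ 13 m/s

Stopping distance: v·t_r + v²/(2a) = 33 with t_r = 1.1 s and a = 4.440 m/s².
So v² + 9.768 v − 293.04 = 0.
Positive root: v = −a·t_r + √((a·t_r)² + 2a·d) = −4.884 + √(23.853 + 293.04) = 12.9175 m/s.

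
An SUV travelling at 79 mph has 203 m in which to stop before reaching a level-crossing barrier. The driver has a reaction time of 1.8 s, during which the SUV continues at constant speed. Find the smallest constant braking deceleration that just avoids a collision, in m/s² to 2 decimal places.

79 mph × 0.44704 = 35.3162 m/s.
Distance covered during reaction = 35.3162 × 1.8 = 63.569 m.
Distance available for braking: 203 − 63.569 = 139.431 m.
v² = 2a·d ⇒ a = v²/(2d) = 35.3162² / (2 × 139.431) = 1247.234 / 278.862 = 4.4726 m/s².

Required deceleration ≈ 4.47 m/s²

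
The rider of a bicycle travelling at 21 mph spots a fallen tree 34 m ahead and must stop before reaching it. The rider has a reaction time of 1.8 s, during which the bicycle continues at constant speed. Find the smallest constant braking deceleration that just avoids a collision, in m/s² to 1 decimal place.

21 mph × 0.44704 = 9.3878 m/s.
Distance covered during reaction = 9.3878 × 1.8 = 16.898 m.
Distance available for braking: 34 − 16.898 = 17.102 m.
v² = 2a·d ⇒ a = v²/(2d) = 9.3878² / (2 × 17.102) = 88.131 / 34.204 = 2.5766 m/s².

Required deceleration ≈ 2.6 m/s²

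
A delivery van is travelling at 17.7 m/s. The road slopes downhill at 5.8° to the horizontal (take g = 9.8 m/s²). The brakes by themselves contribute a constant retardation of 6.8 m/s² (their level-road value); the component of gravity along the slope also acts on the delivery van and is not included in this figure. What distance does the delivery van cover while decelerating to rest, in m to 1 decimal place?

Gravity along the downhill slope reduces the braking deceleration: a_eff = 6.800 − 9.8·sin 5.8° = 6.800 − 0.990 = 5.810 m/s².
Braking distance = v²/(2a) = 17.7000² / (2 × 5.810) = 313.290 / 11.620 = 26.961 m.

Braking distance ≈ 27.0 m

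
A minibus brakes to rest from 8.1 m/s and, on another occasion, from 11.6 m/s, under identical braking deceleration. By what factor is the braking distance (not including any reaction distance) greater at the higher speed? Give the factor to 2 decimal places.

Braking distance d = v²/(2a), so with a fixed, d ∝ v².
Factor = (11.6/8.1)² = 1.4321² = 2.0509.

Factor ≈ 2.05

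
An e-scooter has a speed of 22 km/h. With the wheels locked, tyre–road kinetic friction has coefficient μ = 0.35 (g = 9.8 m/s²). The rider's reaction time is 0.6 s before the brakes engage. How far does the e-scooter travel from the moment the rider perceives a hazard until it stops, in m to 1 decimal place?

Total stopping distance ≈ 9.1 m

22 km/h ÷ 3.6 = 6.1111 m/s.
a = μg = 0.35 × 9.8 = 3.430 m/s².
Reaction distance = v·t_r = 6.1111 × 0.6 = 3.667 m.
Braking distance = v²/(2a) = 6.1111² / (2 × 3.430) = 37.346 / 6.860 = 5.444 m.
Total = 3.667 + 5.444 = 9.111 m.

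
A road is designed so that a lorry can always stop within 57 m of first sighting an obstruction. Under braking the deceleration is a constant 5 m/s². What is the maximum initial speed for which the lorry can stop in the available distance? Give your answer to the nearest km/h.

v²/(2a) = d ⇒ v = √(2 × 5.000 × 57) = √570.00 = 23.8747 m/s.
23.8747 m/s × 3.6 = 85.949 km/h.

Maximum speed ≈ 86 km/h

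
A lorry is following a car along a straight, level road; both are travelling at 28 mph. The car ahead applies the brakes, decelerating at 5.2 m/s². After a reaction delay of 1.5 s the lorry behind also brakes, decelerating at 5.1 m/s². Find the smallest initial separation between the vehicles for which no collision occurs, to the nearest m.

Minimum gap ≈ 19 m

28 mph × 0.44704 = 12.5171 m/s.
Leader travels v²/(2a_L) = 156.678 / 10.400 = 15.065 m before stopping.
Follower covers v·t_r = 12.5171 × 1.5 = 18.776 m while reacting, then v²/(2a_F) = 156.678 / 10.200 = 15.361 m while braking, for a total of 18.776 + 15.361 = 34.137 m.
Since a_F ≤ a_L and the follower starts braking later, the follower is never slower than the leader, so the closest approach is when both have stopped.
Minimum gap = 34.137 − 15.065 = 19.072 m.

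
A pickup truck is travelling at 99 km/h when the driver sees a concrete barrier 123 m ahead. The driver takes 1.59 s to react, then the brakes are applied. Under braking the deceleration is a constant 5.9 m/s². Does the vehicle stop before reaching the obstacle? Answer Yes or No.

Yes

99 km/h ÷ 3.6 = 27.5000 m/s.
Reaction distance = 27.5000 × 1.59 = 43.725 m.
Braking distance = v²/(2a) = 756.250 / 11.800 = 64.089 m.
Total stopping distance = 43.725 + 64.089 = 107.814 m, vs 123 m available — it stops with 123 − 107.814 = 15.186 m to spare.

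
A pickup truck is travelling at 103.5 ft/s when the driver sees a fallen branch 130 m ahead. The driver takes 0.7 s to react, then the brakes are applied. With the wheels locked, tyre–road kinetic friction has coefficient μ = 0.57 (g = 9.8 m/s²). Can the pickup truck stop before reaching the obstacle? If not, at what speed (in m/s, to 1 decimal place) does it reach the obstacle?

103.5 ft/s × 0.3048 = 31.5468 m/s.
a = μg = 0.57 × 9.8 = 5.586 m/s².
Reaction distance = 31.5468 × 0.7 = 22.083 m.
Braking distance = v²/(2a) = 995.201 / 11.172 = 89.080 m.
Total stopping distance = 22.083 + 89.080 = 111.163 m, vs 130 m available — it stops with 130 − 111.163 = 18.837 m to spare.

Yes — it stops about 18.8 m short of the obstacle, so it never reaches it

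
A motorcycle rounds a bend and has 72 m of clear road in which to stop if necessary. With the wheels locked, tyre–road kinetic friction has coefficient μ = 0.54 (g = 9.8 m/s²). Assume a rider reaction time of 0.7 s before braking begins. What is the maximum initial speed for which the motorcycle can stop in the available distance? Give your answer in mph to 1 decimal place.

a = μg = 0.54 × 9.8 = 5.292 m/s².
Stopping distance: v·t_r + v²/(2a) = 72 with t_r = 0.7 s and a = 5.292 m/s².
So v² + 7.409 v − 762.05 = 0.
Positive root: v = −a·t_r + √((a·t_r)² + 2a·d) = −3.704 + √(13.720 + 762.05) = 24.1486 m/s.
24.1486 m/s ÷ 0.44704 = 54.019 mph.

Maximum speed ≈ 54.0 mph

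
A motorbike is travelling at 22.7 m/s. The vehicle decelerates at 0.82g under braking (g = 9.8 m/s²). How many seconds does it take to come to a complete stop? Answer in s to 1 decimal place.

Braking time ≈ 2.8 s

a = 0.82 × 9.8 = 8.036 m/s².
Braking time = v/a = 22.7000 / 8.036 = 2.825 s.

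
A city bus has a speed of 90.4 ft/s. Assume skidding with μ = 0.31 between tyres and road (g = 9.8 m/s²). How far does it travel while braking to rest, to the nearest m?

Braking distance ≈ 125 m

90.4 ft/s × 0.3048 = 27.5539 m/s.
a = μg = 0.31 × 9.8 = 3.038 m/s².
Braking distance = v²/(2a) = 27.5539² / (2 × 3.038) = 759.217 / 6.076 = 124.953 m.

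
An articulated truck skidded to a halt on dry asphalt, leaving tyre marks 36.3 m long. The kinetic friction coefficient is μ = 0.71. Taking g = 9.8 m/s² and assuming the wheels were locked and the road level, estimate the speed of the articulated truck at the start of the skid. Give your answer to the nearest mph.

Deceleration a = μg = 0.71 × 9.8 = 6.958 m/s².
v = √(2a·d) = √(2 × 6.958 × 36.3) = √505.151 = 22.4756 m/s.
= 22.4756 ÷ 0.44704 = 50.276 mph.

Initial speed ≈ 50 mph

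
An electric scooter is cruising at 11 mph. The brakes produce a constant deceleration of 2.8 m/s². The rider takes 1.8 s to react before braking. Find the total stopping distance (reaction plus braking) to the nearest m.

Total stopping distance ≈ 13 m

11 mph × 0.44704 = 4.9174 m/s.
Reaction distance = v·t_r = 4.9174 × 1.8 = 8.851 m.
Braking distance = v²/(2a) = 4.9174² / (2 × 2.800) = 24.181 / 5.600 = 4.318 m.
Total = 8.851 + 4.318 = 13.169 m.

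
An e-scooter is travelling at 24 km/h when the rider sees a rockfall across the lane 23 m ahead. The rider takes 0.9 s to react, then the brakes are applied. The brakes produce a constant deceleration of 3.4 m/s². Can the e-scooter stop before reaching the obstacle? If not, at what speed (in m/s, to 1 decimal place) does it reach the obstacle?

24 km/h ÷ 3.6 = 6.6667 m/s.
Reaction distance = 6.6667 × 0.9 = 6.000 m.
Braking distance = v²/(2a) = 44.445 / 6.800 = 6.536 m.
Total stopping distance = 6.000 + 6.536 = 12.536 m, vs 23 m available — it stops with 23 − 12.536 = 10.464 m to spare.

Yes — it stops about 10.5 m short of the obstacle, so it never reaches it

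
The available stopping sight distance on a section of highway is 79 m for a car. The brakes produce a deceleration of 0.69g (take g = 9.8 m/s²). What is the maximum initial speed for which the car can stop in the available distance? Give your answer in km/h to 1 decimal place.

Maximum speed ≈ 117.7 km/h

a = 0.69 × 9.8 = 6.762 m/s².
v²/(2a) = d ⇒ v = √(2 × 6.762 × 79) = √1068.40 = 32.6864 m/s.
32.6864 m/s × 3.6 = 117.671 km/h.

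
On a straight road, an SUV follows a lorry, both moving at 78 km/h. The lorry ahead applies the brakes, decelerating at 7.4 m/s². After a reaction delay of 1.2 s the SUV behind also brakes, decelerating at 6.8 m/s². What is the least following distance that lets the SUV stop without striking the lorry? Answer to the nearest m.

Minimum gap ≈ 29 m

78 km/h ÷ 3.6 = 21.6667 m/s.
Leader travels v²/(2a_L) = 469.446 / 14.800 = 31.719 m before stopping.
Follower covers v·t_r = 21.6667 × 1.2 = 26.000 m while reacting, then v²/(2a_F) = 469.446 / 13.600 = 34.518 m while braking, for a total of 26.000 + 34.518 = 60.518 m.
Since a_F ≤ a_L and the follower starts braking later, the follower is never slower than the leader, so the closest approach is when both have stopped.
Minimum gap = 60.518 − 31.719 = 28.799 m.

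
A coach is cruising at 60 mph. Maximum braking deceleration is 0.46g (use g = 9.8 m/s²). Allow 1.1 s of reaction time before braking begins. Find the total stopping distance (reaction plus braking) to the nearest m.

Total stopping distance ≈ 109 m

60 mph × 0.44704 = 26.8224 m/s.
a = 0.46 × 9.8 = 4.508 m/s².
Reaction distance = v·t_r = 26.8224 × 1.1 = 29.505 m.
Braking distance = v²/(2a) = 26.8224² / (2 × 4.508) = 719.441 / 9.016 = 79.796 m.
Total = 29.505 + 79.796 = 109.301 m.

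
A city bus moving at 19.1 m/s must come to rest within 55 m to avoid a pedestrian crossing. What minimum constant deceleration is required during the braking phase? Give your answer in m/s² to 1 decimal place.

v² = 2a·d ⇒ a = v²/(2d) = 19.1000² / (2 × 55.000) = 364.810 / 110.000 = 3.3165 m/s².

Required deceleration ≈ 3.3 m/s²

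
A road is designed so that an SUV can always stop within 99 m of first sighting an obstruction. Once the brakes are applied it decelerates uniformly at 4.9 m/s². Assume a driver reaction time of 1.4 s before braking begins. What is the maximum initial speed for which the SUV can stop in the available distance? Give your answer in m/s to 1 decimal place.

Maximum speed ≈ 25.0 m/s

Stopping distance: v·t_r + v²/(2a) = 99 with t_r = 1.4 s and a = 4.900 m/s².
So v² + 13.720 v − 970.20 = 0.
Positive root: v = −a·t_r + √((a·t_r)² + 2a·d) = −6.860 + √(47.060 + 970.20) = 25.0345 m/s.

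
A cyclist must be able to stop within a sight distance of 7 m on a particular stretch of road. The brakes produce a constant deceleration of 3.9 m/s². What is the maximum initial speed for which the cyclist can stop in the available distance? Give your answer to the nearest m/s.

Maximum speed ≈ 7 m/s

v²/(2a) = d ⇒ v = √(2 × 3.900 × 7) = √54.60 = 7.3892 m/s.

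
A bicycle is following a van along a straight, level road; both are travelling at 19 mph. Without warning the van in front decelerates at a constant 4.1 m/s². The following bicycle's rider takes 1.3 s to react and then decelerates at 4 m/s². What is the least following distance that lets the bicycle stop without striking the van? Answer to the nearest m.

19 mph × 0.44704 = 8.4938 m/s.
Leader travels v²/(2a_L) = 72.145 / 8.200 = 8.798 m before stopping.
Follower covers v·t_r = 8.4938 × 1.3 = 11.042 m while reacting, then v²/(2a_F) = 72.145 / 8.000 = 9.018 m while braking, for a total of 11.042 + 9.018 = 20.060 m.
Since a_F ≤ a_L and the follower starts braking later, the follower is never slower than the leader, so the closest approach is when both have stopped.
Minimum gap = 20.060 − 8.798 = 11.262 m.

Minimum gap ≈ 11 m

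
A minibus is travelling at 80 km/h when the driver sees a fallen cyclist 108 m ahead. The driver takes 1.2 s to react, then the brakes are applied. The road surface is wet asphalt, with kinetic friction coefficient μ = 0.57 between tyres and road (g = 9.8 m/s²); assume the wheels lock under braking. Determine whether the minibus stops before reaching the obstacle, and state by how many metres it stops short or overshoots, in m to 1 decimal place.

80 km/h ÷ 3.6 = 22.2222 m/s.
a = μg = 0.57 × 9.8 = 5.586 m/s².
Reaction distance = 22.2222 × 1.2 = 26.667 m.
Braking distance = v²/(2a) = 493.826 / 11.172 = 44.202 m.
Total stopping distance = 26.667 + 44.202 = 70.869 m, vs 108 m available — it stops with 108 − 70.869 = 37.131 m to spare.

Yes — it stops 37.1 m short of the obstacle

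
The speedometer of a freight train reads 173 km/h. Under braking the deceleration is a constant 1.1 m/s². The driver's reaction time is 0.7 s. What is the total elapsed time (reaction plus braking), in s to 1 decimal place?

173 km/h ÷ 3.6 = 48.0556 m/s.
Braking time = v/a = 48.0556 / 1.100 = 43.687 s.
Total = 0.7 + 43.687 = 44.387 s.

Total time ≈ 44.4 s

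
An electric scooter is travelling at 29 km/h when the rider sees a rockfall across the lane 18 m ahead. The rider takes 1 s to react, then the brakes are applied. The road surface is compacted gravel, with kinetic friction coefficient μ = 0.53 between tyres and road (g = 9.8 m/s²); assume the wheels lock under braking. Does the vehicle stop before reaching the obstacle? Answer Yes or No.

29 km/h ÷ 3.6 = 8.0556 m/s.
a = μg = 0.53 × 9.8 = 5.194 m/s².
Reaction distance = 8.0556 × 1 = 8.056 m.
Braking distance = v²/(2a) = 64.893 / 10.388 = 6.247 m.
Total stopping distance = 8.056 + 6.247 = 14.303 m, vs 18 m available — it stops with 18 − 14.303 = 3.697 m to spare.

Yes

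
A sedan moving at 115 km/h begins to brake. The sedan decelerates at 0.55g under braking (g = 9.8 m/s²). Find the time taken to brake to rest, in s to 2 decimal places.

115 km/h ÷ 3.6 = 31.9444 m/s.
a = 0.55 × 9.8 = 5.390 m/s².
Braking time = v/a = 31.9444 / 5.390 = 5.927 s.

Braking time ≈ 5.93 s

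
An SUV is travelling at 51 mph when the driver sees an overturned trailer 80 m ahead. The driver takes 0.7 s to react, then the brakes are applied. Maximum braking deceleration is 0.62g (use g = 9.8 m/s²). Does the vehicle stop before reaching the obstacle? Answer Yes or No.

Yes

51 mph × 0.44704 = 22.7990 m/s.
a = 0.62 × 9.8 = 6.076 m/s².
Reaction distance = 22.7990 × 0.7 = 15.959 m.
Braking distance = v²/(2a) = 519.794 / 12.152 = 42.774 m.
Total stopping distance = 15.959 + 42.774 = 58.733 m, vs 80 m available — it stops with 80 − 58.733 = 21.267 m to spare.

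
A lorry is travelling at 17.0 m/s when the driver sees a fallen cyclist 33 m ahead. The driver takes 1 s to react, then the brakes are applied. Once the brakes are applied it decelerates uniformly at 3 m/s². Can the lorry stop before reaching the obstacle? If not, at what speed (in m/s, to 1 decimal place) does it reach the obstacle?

Reaction distance = 17.0000 × 1 = 17.000 m.
Braking distance needed to stop: v²/(2a) = 289.000 / 6.000 = 48.167 m, so total needed = 17.000 + 48.167 = 65.167 m > 33 m — it cannot stop.
Distance remaining when braking begins: 33 − 17.000 = 16.000 m.
v² = v₀² − 2a·d = 289.000 − 2 × 3.000 × 16.000 = 193.000 m²/s².
v = √193.000 = 13.892 m/s.

No — it strikes the obstacle at 13.9 m/s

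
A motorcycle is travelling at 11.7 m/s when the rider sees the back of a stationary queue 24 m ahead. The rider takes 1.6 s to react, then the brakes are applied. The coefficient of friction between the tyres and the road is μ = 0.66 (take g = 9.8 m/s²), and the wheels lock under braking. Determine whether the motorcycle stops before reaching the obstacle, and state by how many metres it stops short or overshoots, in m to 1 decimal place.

No — it overshoots by 5.3 m

a = μg = 0.66 × 9.8 = 6.468 m/s².
Reaction distance = 11.7000 × 1.6 = 18.720 m.
Braking distance = v²/(2a) = 136.890 / 12.936 = 10.582 m.
Total stopping distance = 18.720 + 10.582 = 29.302 m, vs 24 m available — it cannot stop in time and overshoots by 29.302 − 24 = 5.302 m.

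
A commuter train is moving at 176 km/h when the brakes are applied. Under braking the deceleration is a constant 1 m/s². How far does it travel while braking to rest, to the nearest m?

176 km/h ÷ 3.6 = 48.8889 m/s.
Braking distance = v²/(2a) = 48.8889² / (2 × 1.000) = 2390.125 / 2.000 = 1195.062 m.

Braking distance ≈ 1195 m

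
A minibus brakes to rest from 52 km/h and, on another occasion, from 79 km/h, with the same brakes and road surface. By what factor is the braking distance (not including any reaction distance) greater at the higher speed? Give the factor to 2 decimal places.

Factor ≈ 2.31

Braking distance d = v²/(2a), so with a fixed, d ∝ v².
Factor = (79/52)² = 1.5192² = 2.3080.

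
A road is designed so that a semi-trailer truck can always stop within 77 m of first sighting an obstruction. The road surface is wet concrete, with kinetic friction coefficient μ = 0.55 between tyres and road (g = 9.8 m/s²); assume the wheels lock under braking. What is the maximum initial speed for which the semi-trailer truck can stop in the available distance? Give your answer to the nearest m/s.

Maximum speed ≈ 29 m/s

a = μg = 0.55 × 9.8 = 5.390 m/s².
v²/(2a) = d ⇒ v = √(2 × 5.390 × 77) = √830.06 = 28.8108 m/s.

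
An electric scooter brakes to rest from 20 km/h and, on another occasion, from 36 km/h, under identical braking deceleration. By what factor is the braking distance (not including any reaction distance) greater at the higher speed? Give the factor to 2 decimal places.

Factor ≈ 3.24

Braking distance d = v²/(2a), so with a fixed, d ∝ v².
Factor = (36/20)² = 1.8000² = 3.2400.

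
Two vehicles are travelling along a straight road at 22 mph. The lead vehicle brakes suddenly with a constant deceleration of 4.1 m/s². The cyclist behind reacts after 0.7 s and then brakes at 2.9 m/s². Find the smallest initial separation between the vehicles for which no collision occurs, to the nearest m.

22 mph × 0.44704 = 9.8349 m/s.
Leader travels v²/(2a_L) = 96.725 / 8.200 = 11.796 m before stopping.
Follower covers v·t_r = 9.8349 × 0.7 = 6.884 m while reacting, then v²/(2a_F) = 96.725 / 5.800 = 16.677 m while braking, for a total of 6.884 + 16.677 = 23.561 m.
Since a_F ≤ a_L and the follower starts braking later, the follower is never slower than the leader, so the closest approach is when both have stopped.
Minimum gap = 23.561 − 11.796 = 11.765 m.

Minimum gap ≈ 12 m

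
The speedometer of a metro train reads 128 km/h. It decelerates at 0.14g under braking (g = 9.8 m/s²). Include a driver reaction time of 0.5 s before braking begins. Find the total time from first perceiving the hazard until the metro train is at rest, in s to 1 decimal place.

Total time ≈ 26.4 s

128 km/h ÷ 3.6 = 35.5556 m/s.
a = 0.14 × 9.8 = 1.372 m/s².
Braking time = v/a = 35.5556 / 1.372 = 25.915 s.
Total = 0.5 + 25.915 = 26.415 s.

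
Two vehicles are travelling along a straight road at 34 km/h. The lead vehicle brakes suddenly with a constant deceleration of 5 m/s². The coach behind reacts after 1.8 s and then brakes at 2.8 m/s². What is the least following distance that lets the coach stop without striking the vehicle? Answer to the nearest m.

34 km/h ÷ 3.6 = 9.4444 m/s.
Leader travels v²/(2a_L) = 89.197 / 10.000 = 8.920 m before stopping.
Follower covers v·t_r = 9.4444 × 1.8 = 17.000 m while reacting, then v²/(2a_F) = 89.197 / 5.600 = 15.928 m while braking, for a total of 17.000 + 15.928 = 32.928 m.
Since a_F ≤ a_L and the follower starts braking later, the follower is never slower than the leader, so the closest approach is when both have stopped.
Minimum gap = 32.928 − 8.920 = 24.008 m.

Minimum gap ≈ 24 m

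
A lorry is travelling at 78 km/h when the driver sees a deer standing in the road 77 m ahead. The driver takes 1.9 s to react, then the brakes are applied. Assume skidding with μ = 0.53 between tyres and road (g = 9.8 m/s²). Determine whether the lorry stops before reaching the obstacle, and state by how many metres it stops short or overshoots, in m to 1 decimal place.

No — it overshoots by 9.4 m

78 km/h ÷ 3.6 = 21.6667 m/s.
a = μg = 0.53 × 9.8 = 5.194 m/s².
Reaction distance = 21.6667 × 1.9 = 41.167 m.
Braking distance = v²/(2a) = 469.446 / 10.388 = 45.191 m.
Total stopping distance = 41.167 + 45.191 = 86.358 m, vs 77 m available — it cannot stop in time and overshoots by 86.358 − 77 = 9.358 m.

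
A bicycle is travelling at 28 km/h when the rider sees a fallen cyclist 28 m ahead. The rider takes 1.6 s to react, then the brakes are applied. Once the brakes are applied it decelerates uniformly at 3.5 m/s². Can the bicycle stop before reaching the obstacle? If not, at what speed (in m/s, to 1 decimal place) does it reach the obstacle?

Yes — it stops about 6.9 m short of the obstacle, so it never reaches it

28 km/h ÷ 3.6 = 7.7778 m/s.
Reaction distance = 7.7778 × 1.6 = 12.444 m.
Braking distance = v²/(2a) = 60.494 / 7.000 = 8.642 m.
Total stopping distance = 12.444 + 8.642 = 21.086 m, vs 28 m available — it stops with 28 − 21.086 = 6.914 m to spare.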